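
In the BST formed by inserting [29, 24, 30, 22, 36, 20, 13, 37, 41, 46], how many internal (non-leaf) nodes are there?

Tree built from: [29, 24, 30, 22, 36, 20, 13, 37, 41, 46]
Tree (level-order array): [29, 24, 30, 22, None, None, 36, 20, None, None, 37, 13, None, None, 41, None, None, None, 46]
Rule: An internal node has at least one child.
Per-node child counts:
  node 29: 2 child(ren)
  node 24: 1 child(ren)
  node 22: 1 child(ren)
  node 20: 1 child(ren)
  node 13: 0 child(ren)
  node 30: 1 child(ren)
  node 36: 1 child(ren)
  node 37: 1 child(ren)
  node 41: 1 child(ren)
  node 46: 0 child(ren)
Matching nodes: [29, 24, 22, 20, 30, 36, 37, 41]
Count of internal (non-leaf) nodes: 8


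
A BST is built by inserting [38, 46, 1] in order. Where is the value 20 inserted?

Starting tree (level order): [38, 1, 46]
Insertion path: 38 -> 1
Result: insert 20 as right child of 1
Final tree (level order): [38, 1, 46, None, 20]


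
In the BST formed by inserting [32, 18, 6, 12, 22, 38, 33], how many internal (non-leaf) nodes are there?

Tree built from: [32, 18, 6, 12, 22, 38, 33]
Tree (level-order array): [32, 18, 38, 6, 22, 33, None, None, 12]
Rule: An internal node has at least one child.
Per-node child counts:
  node 32: 2 child(ren)
  node 18: 2 child(ren)
  node 6: 1 child(ren)
  node 12: 0 child(ren)
  node 22: 0 child(ren)
  node 38: 1 child(ren)
  node 33: 0 child(ren)
Matching nodes: [32, 18, 6, 38]
Count of internal (non-leaf) nodes: 4


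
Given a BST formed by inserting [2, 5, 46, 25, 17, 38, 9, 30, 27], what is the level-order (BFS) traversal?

Tree insertion order: [2, 5, 46, 25, 17, 38, 9, 30, 27]
Tree (level-order array): [2, None, 5, None, 46, 25, None, 17, 38, 9, None, 30, None, None, None, 27]
BFS from the root, enqueuing left then right child of each popped node:
  queue [2] -> pop 2, enqueue [5], visited so far: [2]
  queue [5] -> pop 5, enqueue [46], visited so far: [2, 5]
  queue [46] -> pop 46, enqueue [25], visited so far: [2, 5, 46]
  queue [25] -> pop 25, enqueue [17, 38], visited so far: [2, 5, 46, 25]
  queue [17, 38] -> pop 17, enqueue [9], visited so far: [2, 5, 46, 25, 17]
  queue [38, 9] -> pop 38, enqueue [30], visited so far: [2, 5, 46, 25, 17, 38]
  queue [9, 30] -> pop 9, enqueue [none], visited so far: [2, 5, 46, 25, 17, 38, 9]
  queue [30] -> pop 30, enqueue [27], visited so far: [2, 5, 46, 25, 17, 38, 9, 30]
  queue [27] -> pop 27, enqueue [none], visited so far: [2, 5, 46, 25, 17, 38, 9, 30, 27]
Result: [2, 5, 46, 25, 17, 38, 9, 30, 27]


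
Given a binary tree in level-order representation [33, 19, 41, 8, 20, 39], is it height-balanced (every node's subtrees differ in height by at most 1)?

Tree (level-order array): [33, 19, 41, 8, 20, 39]
Definition: a tree is height-balanced if, at every node, |h(left) - h(right)| <= 1 (empty subtree has height -1).
Bottom-up per-node check:
  node 8: h_left=-1, h_right=-1, diff=0 [OK], height=0
  node 20: h_left=-1, h_right=-1, diff=0 [OK], height=0
  node 19: h_left=0, h_right=0, diff=0 [OK], height=1
  node 39: h_left=-1, h_right=-1, diff=0 [OK], height=0
  node 41: h_left=0, h_right=-1, diff=1 [OK], height=1
  node 33: h_left=1, h_right=1, diff=0 [OK], height=2
All nodes satisfy the balance condition.
Result: Balanced


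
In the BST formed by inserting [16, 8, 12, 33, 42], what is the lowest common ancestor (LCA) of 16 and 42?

Tree insertion order: [16, 8, 12, 33, 42]
Tree (level-order array): [16, 8, 33, None, 12, None, 42]
In a BST, the LCA of p=16, q=42 is the first node v on the
root-to-leaf path with p <= v <= q (go left if both < v, right if both > v).
Walk from root:
  at 16: 16 <= 16 <= 42, this is the LCA
LCA = 16


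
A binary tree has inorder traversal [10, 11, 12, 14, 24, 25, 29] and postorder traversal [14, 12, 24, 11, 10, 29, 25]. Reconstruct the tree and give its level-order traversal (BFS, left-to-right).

Inorder:   [10, 11, 12, 14, 24, 25, 29]
Postorder: [14, 12, 24, 11, 10, 29, 25]
Algorithm: postorder visits root last, so walk postorder right-to-left;
each value is the root of the current inorder slice — split it at that
value, recurse on the right subtree first, then the left.
Recursive splits:
  root=25; inorder splits into left=[10, 11, 12, 14, 24], right=[29]
  root=29; inorder splits into left=[], right=[]
  root=10; inorder splits into left=[], right=[11, 12, 14, 24]
  root=11; inorder splits into left=[], right=[12, 14, 24]
  root=24; inorder splits into left=[12, 14], right=[]
  root=12; inorder splits into left=[], right=[14]
  root=14; inorder splits into left=[], right=[]
Reconstructed level-order: [25, 10, 29, 11, 24, 12, 14]


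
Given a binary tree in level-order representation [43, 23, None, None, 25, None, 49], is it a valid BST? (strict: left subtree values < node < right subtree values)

Level-order array: [43, 23, None, None, 25, None, 49]
Validate using subtree bounds (lo, hi): at each node, require lo < value < hi,
then recurse left with hi=value and right with lo=value.
Preorder trace (stopping at first violation):
  at node 43 with bounds (-inf, +inf): OK
  at node 23 with bounds (-inf, 43): OK
  at node 25 with bounds (23, 43): OK
  at node 49 with bounds (25, 43): VIOLATION
Node 49 violates its bound: not (25 < 49 < 43).
Result: Not a valid BST


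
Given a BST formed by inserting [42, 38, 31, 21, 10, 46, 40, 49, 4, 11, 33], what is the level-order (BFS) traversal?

Tree insertion order: [42, 38, 31, 21, 10, 46, 40, 49, 4, 11, 33]
Tree (level-order array): [42, 38, 46, 31, 40, None, 49, 21, 33, None, None, None, None, 10, None, None, None, 4, 11]
BFS from the root, enqueuing left then right child of each popped node:
  queue [42] -> pop 42, enqueue [38, 46], visited so far: [42]
  queue [38, 46] -> pop 38, enqueue [31, 40], visited so far: [42, 38]
  queue [46, 31, 40] -> pop 46, enqueue [49], visited so far: [42, 38, 46]
  queue [31, 40, 49] -> pop 31, enqueue [21, 33], visited so far: [42, 38, 46, 31]
  queue [40, 49, 21, 33] -> pop 40, enqueue [none], visited so far: [42, 38, 46, 31, 40]
  queue [49, 21, 33] -> pop 49, enqueue [none], visited so far: [42, 38, 46, 31, 40, 49]
  queue [21, 33] -> pop 21, enqueue [10], visited so far: [42, 38, 46, 31, 40, 49, 21]
  queue [33, 10] -> pop 33, enqueue [none], visited so far: [42, 38, 46, 31, 40, 49, 21, 33]
  queue [10] -> pop 10, enqueue [4, 11], visited so far: [42, 38, 46, 31, 40, 49, 21, 33, 10]
  queue [4, 11] -> pop 4, enqueue [none], visited so far: [42, 38, 46, 31, 40, 49, 21, 33, 10, 4]
  queue [11] -> pop 11, enqueue [none], visited so far: [42, 38, 46, 31, 40, 49, 21, 33, 10, 4, 11]
Result: [42, 38, 46, 31, 40, 49, 21, 33, 10, 4, 11]


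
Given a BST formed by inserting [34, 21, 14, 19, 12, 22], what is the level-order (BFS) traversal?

Tree insertion order: [34, 21, 14, 19, 12, 22]
Tree (level-order array): [34, 21, None, 14, 22, 12, 19]
BFS from the root, enqueuing left then right child of each popped node:
  queue [34] -> pop 34, enqueue [21], visited so far: [34]
  queue [21] -> pop 21, enqueue [14, 22], visited so far: [34, 21]
  queue [14, 22] -> pop 14, enqueue [12, 19], visited so far: [34, 21, 14]
  queue [22, 12, 19] -> pop 22, enqueue [none], visited so far: [34, 21, 14, 22]
  queue [12, 19] -> pop 12, enqueue [none], visited so far: [34, 21, 14, 22, 12]
  queue [19] -> pop 19, enqueue [none], visited so far: [34, 21, 14, 22, 12, 19]
Result: [34, 21, 14, 22, 12, 19]


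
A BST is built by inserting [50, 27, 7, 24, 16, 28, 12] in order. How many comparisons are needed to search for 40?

Search path for 40: 50 -> 27 -> 28
Found: False
Comparisons: 3


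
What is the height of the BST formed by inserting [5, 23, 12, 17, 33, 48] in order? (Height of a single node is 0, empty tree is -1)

Insertion order: [5, 23, 12, 17, 33, 48]
Tree (level-order array): [5, None, 23, 12, 33, None, 17, None, 48]
Compute height bottom-up (empty subtree = -1):
  height(17) = 1 + max(-1, -1) = 0
  height(12) = 1 + max(-1, 0) = 1
  height(48) = 1 + max(-1, -1) = 0
  height(33) = 1 + max(-1, 0) = 1
  height(23) = 1 + max(1, 1) = 2
  height(5) = 1 + max(-1, 2) = 3
Height = 3


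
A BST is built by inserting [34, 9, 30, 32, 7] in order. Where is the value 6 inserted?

Starting tree (level order): [34, 9, None, 7, 30, None, None, None, 32]
Insertion path: 34 -> 9 -> 7
Result: insert 6 as left child of 7
Final tree (level order): [34, 9, None, 7, 30, 6, None, None, 32]


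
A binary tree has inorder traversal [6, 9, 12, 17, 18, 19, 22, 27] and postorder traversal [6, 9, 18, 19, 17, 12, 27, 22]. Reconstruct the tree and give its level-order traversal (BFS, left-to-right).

Inorder:   [6, 9, 12, 17, 18, 19, 22, 27]
Postorder: [6, 9, 18, 19, 17, 12, 27, 22]
Algorithm: postorder visits root last, so walk postorder right-to-left;
each value is the root of the current inorder slice — split it at that
value, recurse on the right subtree first, then the left.
Recursive splits:
  root=22; inorder splits into left=[6, 9, 12, 17, 18, 19], right=[27]
  root=27; inorder splits into left=[], right=[]
  root=12; inorder splits into left=[6, 9], right=[17, 18, 19]
  root=17; inorder splits into left=[], right=[18, 19]
  root=19; inorder splits into left=[18], right=[]
  root=18; inorder splits into left=[], right=[]
  root=9; inorder splits into left=[6], right=[]
  root=6; inorder splits into left=[], right=[]
Reconstructed level-order: [22, 12, 27, 9, 17, 6, 19, 18]


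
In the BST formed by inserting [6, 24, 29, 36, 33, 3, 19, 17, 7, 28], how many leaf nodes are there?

Tree built from: [6, 24, 29, 36, 33, 3, 19, 17, 7, 28]
Tree (level-order array): [6, 3, 24, None, None, 19, 29, 17, None, 28, 36, 7, None, None, None, 33]
Rule: A leaf has 0 children.
Per-node child counts:
  node 6: 2 child(ren)
  node 3: 0 child(ren)
  node 24: 2 child(ren)
  node 19: 1 child(ren)
  node 17: 1 child(ren)
  node 7: 0 child(ren)
  node 29: 2 child(ren)
  node 28: 0 child(ren)
  node 36: 1 child(ren)
  node 33: 0 child(ren)
Matching nodes: [3, 7, 28, 33]
Count of leaf nodes: 4


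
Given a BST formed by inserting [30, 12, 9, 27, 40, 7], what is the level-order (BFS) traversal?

Tree insertion order: [30, 12, 9, 27, 40, 7]
Tree (level-order array): [30, 12, 40, 9, 27, None, None, 7]
BFS from the root, enqueuing left then right child of each popped node:
  queue [30] -> pop 30, enqueue [12, 40], visited so far: [30]
  queue [12, 40] -> pop 12, enqueue [9, 27], visited so far: [30, 12]
  queue [40, 9, 27] -> pop 40, enqueue [none], visited so far: [30, 12, 40]
  queue [9, 27] -> pop 9, enqueue [7], visited so far: [30, 12, 40, 9]
  queue [27, 7] -> pop 27, enqueue [none], visited so far: [30, 12, 40, 9, 27]
  queue [7] -> pop 7, enqueue [none], visited so far: [30, 12, 40, 9, 27, 7]
Result: [30, 12, 40, 9, 27, 7]


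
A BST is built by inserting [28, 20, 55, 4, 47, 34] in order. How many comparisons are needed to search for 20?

Search path for 20: 28 -> 20
Found: True
Comparisons: 2


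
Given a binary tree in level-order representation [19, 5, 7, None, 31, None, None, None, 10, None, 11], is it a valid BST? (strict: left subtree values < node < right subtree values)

Level-order array: [19, 5, 7, None, 31, None, None, None, 10, None, 11]
Validate using subtree bounds (lo, hi): at each node, require lo < value < hi,
then recurse left with hi=value and right with lo=value.
Preorder trace (stopping at first violation):
  at node 19 with bounds (-inf, +inf): OK
  at node 5 with bounds (-inf, 19): OK
  at node 31 with bounds (5, 19): VIOLATION
Node 31 violates its bound: not (5 < 31 < 19).
Result: Not a valid BST


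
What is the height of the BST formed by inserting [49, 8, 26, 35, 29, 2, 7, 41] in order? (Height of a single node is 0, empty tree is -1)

Insertion order: [49, 8, 26, 35, 29, 2, 7, 41]
Tree (level-order array): [49, 8, None, 2, 26, None, 7, None, 35, None, None, 29, 41]
Compute height bottom-up (empty subtree = -1):
  height(7) = 1 + max(-1, -1) = 0
  height(2) = 1 + max(-1, 0) = 1
  height(29) = 1 + max(-1, -1) = 0
  height(41) = 1 + max(-1, -1) = 0
  height(35) = 1 + max(0, 0) = 1
  height(26) = 1 + max(-1, 1) = 2
  height(8) = 1 + max(1, 2) = 3
  height(49) = 1 + max(3, -1) = 4
Height = 4


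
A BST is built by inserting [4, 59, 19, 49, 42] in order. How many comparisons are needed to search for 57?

Search path for 57: 4 -> 59 -> 19 -> 49
Found: False
Comparisons: 4


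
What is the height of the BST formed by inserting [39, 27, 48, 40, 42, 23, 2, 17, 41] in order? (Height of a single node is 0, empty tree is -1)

Insertion order: [39, 27, 48, 40, 42, 23, 2, 17, 41]
Tree (level-order array): [39, 27, 48, 23, None, 40, None, 2, None, None, 42, None, 17, 41]
Compute height bottom-up (empty subtree = -1):
  height(17) = 1 + max(-1, -1) = 0
  height(2) = 1 + max(-1, 0) = 1
  height(23) = 1 + max(1, -1) = 2
  height(27) = 1 + max(2, -1) = 3
  height(41) = 1 + max(-1, -1) = 0
  height(42) = 1 + max(0, -1) = 1
  height(40) = 1 + max(-1, 1) = 2
  height(48) = 1 + max(2, -1) = 3
  height(39) = 1 + max(3, 3) = 4
Height = 4


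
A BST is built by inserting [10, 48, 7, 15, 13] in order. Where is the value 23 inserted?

Starting tree (level order): [10, 7, 48, None, None, 15, None, 13]
Insertion path: 10 -> 48 -> 15
Result: insert 23 as right child of 15
Final tree (level order): [10, 7, 48, None, None, 15, None, 13, 23]


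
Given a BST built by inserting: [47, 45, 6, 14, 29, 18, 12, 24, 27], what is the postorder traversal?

Tree insertion order: [47, 45, 6, 14, 29, 18, 12, 24, 27]
Tree (level-order array): [47, 45, None, 6, None, None, 14, 12, 29, None, None, 18, None, None, 24, None, 27]
Postorder traversal: [12, 27, 24, 18, 29, 14, 6, 45, 47]


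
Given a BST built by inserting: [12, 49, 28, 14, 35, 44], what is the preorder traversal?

Tree insertion order: [12, 49, 28, 14, 35, 44]
Tree (level-order array): [12, None, 49, 28, None, 14, 35, None, None, None, 44]
Preorder traversal: [12, 49, 28, 14, 35, 44]


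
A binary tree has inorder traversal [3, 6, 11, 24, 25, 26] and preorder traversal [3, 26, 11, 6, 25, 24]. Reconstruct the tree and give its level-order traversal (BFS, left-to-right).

Inorder:  [3, 6, 11, 24, 25, 26]
Preorder: [3, 26, 11, 6, 25, 24]
Algorithm: preorder visits root first, so consume preorder in order;
for each root, split the current inorder slice at that value into
left-subtree inorder and right-subtree inorder, then recurse.
Recursive splits:
  root=3; inorder splits into left=[], right=[6, 11, 24, 25, 26]
  root=26; inorder splits into left=[6, 11, 24, 25], right=[]
  root=11; inorder splits into left=[6], right=[24, 25]
  root=6; inorder splits into left=[], right=[]
  root=25; inorder splits into left=[24], right=[]
  root=24; inorder splits into left=[], right=[]
Reconstructed level-order: [3, 26, 11, 6, 25, 24]


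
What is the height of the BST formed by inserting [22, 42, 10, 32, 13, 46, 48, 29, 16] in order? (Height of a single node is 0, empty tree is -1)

Insertion order: [22, 42, 10, 32, 13, 46, 48, 29, 16]
Tree (level-order array): [22, 10, 42, None, 13, 32, 46, None, 16, 29, None, None, 48]
Compute height bottom-up (empty subtree = -1):
  height(16) = 1 + max(-1, -1) = 0
  height(13) = 1 + max(-1, 0) = 1
  height(10) = 1 + max(-1, 1) = 2
  height(29) = 1 + max(-1, -1) = 0
  height(32) = 1 + max(0, -1) = 1
  height(48) = 1 + max(-1, -1) = 0
  height(46) = 1 + max(-1, 0) = 1
  height(42) = 1 + max(1, 1) = 2
  height(22) = 1 + max(2, 2) = 3
Height = 3


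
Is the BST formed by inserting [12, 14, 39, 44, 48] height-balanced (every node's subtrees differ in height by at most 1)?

Tree (level-order array): [12, None, 14, None, 39, None, 44, None, 48]
Definition: a tree is height-balanced if, at every node, |h(left) - h(right)| <= 1 (empty subtree has height -1).
Bottom-up per-node check:
  node 48: h_left=-1, h_right=-1, diff=0 [OK], height=0
  node 44: h_left=-1, h_right=0, diff=1 [OK], height=1
  node 39: h_left=-1, h_right=1, diff=2 [FAIL (|-1-1|=2 > 1)], height=2
  node 14: h_left=-1, h_right=2, diff=3 [FAIL (|-1-2|=3 > 1)], height=3
  node 12: h_left=-1, h_right=3, diff=4 [FAIL (|-1-3|=4 > 1)], height=4
Node 39 violates the condition: |-1 - 1| = 2 > 1.
Result: Not balanced


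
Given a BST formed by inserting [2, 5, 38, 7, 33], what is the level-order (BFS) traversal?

Tree insertion order: [2, 5, 38, 7, 33]
Tree (level-order array): [2, None, 5, None, 38, 7, None, None, 33]
BFS from the root, enqueuing left then right child of each popped node:
  queue [2] -> pop 2, enqueue [5], visited so far: [2]
  queue [5] -> pop 5, enqueue [38], visited so far: [2, 5]
  queue [38] -> pop 38, enqueue [7], visited so far: [2, 5, 38]
  queue [7] -> pop 7, enqueue [33], visited so far: [2, 5, 38, 7]
  queue [33] -> pop 33, enqueue [none], visited so far: [2, 5, 38, 7, 33]
Result: [2, 5, 38, 7, 33]


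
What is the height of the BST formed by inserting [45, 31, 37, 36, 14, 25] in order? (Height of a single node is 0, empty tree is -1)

Insertion order: [45, 31, 37, 36, 14, 25]
Tree (level-order array): [45, 31, None, 14, 37, None, 25, 36]
Compute height bottom-up (empty subtree = -1):
  height(25) = 1 + max(-1, -1) = 0
  height(14) = 1 + max(-1, 0) = 1
  height(36) = 1 + max(-1, -1) = 0
  height(37) = 1 + max(0, -1) = 1
  height(31) = 1 + max(1, 1) = 2
  height(45) = 1 + max(2, -1) = 3
Height = 3


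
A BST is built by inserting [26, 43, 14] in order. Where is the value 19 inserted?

Starting tree (level order): [26, 14, 43]
Insertion path: 26 -> 14
Result: insert 19 as right child of 14
Final tree (level order): [26, 14, 43, None, 19]


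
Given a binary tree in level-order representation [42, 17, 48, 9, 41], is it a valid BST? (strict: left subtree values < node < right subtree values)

Level-order array: [42, 17, 48, 9, 41]
Validate using subtree bounds (lo, hi): at each node, require lo < value < hi,
then recurse left with hi=value and right with lo=value.
Preorder trace (stopping at first violation):
  at node 42 with bounds (-inf, +inf): OK
  at node 17 with bounds (-inf, 42): OK
  at node 9 with bounds (-inf, 17): OK
  at node 41 with bounds (17, 42): OK
  at node 48 with bounds (42, +inf): OK
No violation found at any node.
Result: Valid BST


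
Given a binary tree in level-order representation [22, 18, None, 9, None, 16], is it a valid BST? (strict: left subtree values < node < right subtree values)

Level-order array: [22, 18, None, 9, None, 16]
Validate using subtree bounds (lo, hi): at each node, require lo < value < hi,
then recurse left with hi=value and right with lo=value.
Preorder trace (stopping at first violation):
  at node 22 with bounds (-inf, +inf): OK
  at node 18 with bounds (-inf, 22): OK
  at node 9 with bounds (-inf, 18): OK
  at node 16 with bounds (-inf, 9): VIOLATION
Node 16 violates its bound: not (-inf < 16 < 9).
Result: Not a valid BST


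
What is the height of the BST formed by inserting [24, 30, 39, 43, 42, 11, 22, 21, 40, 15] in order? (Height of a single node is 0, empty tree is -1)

Insertion order: [24, 30, 39, 43, 42, 11, 22, 21, 40, 15]
Tree (level-order array): [24, 11, 30, None, 22, None, 39, 21, None, None, 43, 15, None, 42, None, None, None, 40]
Compute height bottom-up (empty subtree = -1):
  height(15) = 1 + max(-1, -1) = 0
  height(21) = 1 + max(0, -1) = 1
  height(22) = 1 + max(1, -1) = 2
  height(11) = 1 + max(-1, 2) = 3
  height(40) = 1 + max(-1, -1) = 0
  height(42) = 1 + max(0, -1) = 1
  height(43) = 1 + max(1, -1) = 2
  height(39) = 1 + max(-1, 2) = 3
  height(30) = 1 + max(-1, 3) = 4
  height(24) = 1 + max(3, 4) = 5
Height = 5


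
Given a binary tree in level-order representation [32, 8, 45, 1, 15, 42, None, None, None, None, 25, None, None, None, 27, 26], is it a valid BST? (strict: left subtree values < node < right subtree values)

Level-order array: [32, 8, 45, 1, 15, 42, None, None, None, None, 25, None, None, None, 27, 26]
Validate using subtree bounds (lo, hi): at each node, require lo < value < hi,
then recurse left with hi=value and right with lo=value.
Preorder trace (stopping at first violation):
  at node 32 with bounds (-inf, +inf): OK
  at node 8 with bounds (-inf, 32): OK
  at node 1 with bounds (-inf, 8): OK
  at node 15 with bounds (8, 32): OK
  at node 25 with bounds (15, 32): OK
  at node 27 with bounds (25, 32): OK
  at node 26 with bounds (25, 27): OK
  at node 45 with bounds (32, +inf): OK
  at node 42 with bounds (32, 45): OK
No violation found at any node.
Result: Valid BST


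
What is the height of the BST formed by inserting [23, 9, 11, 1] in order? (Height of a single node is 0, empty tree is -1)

Insertion order: [23, 9, 11, 1]
Tree (level-order array): [23, 9, None, 1, 11]
Compute height bottom-up (empty subtree = -1):
  height(1) = 1 + max(-1, -1) = 0
  height(11) = 1 + max(-1, -1) = 0
  height(9) = 1 + max(0, 0) = 1
  height(23) = 1 + max(1, -1) = 2
Height = 2


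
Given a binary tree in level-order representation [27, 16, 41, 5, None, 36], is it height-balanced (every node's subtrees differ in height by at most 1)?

Tree (level-order array): [27, 16, 41, 5, None, 36]
Definition: a tree is height-balanced if, at every node, |h(left) - h(right)| <= 1 (empty subtree has height -1).
Bottom-up per-node check:
  node 5: h_left=-1, h_right=-1, diff=0 [OK], height=0
  node 16: h_left=0, h_right=-1, diff=1 [OK], height=1
  node 36: h_left=-1, h_right=-1, diff=0 [OK], height=0
  node 41: h_left=0, h_right=-1, diff=1 [OK], height=1
  node 27: h_left=1, h_right=1, diff=0 [OK], height=2
All nodes satisfy the balance condition.
Result: Balanced


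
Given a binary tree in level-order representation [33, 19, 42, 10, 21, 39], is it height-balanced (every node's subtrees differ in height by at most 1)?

Tree (level-order array): [33, 19, 42, 10, 21, 39]
Definition: a tree is height-balanced if, at every node, |h(left) - h(right)| <= 1 (empty subtree has height -1).
Bottom-up per-node check:
  node 10: h_left=-1, h_right=-1, diff=0 [OK], height=0
  node 21: h_left=-1, h_right=-1, diff=0 [OK], height=0
  node 19: h_left=0, h_right=0, diff=0 [OK], height=1
  node 39: h_left=-1, h_right=-1, diff=0 [OK], height=0
  node 42: h_left=0, h_right=-1, diff=1 [OK], height=1
  node 33: h_left=1, h_right=1, diff=0 [OK], height=2
All nodes satisfy the balance condition.
Result: Balanced


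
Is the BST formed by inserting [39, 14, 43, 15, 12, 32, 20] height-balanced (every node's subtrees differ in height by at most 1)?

Tree (level-order array): [39, 14, 43, 12, 15, None, None, None, None, None, 32, 20]
Definition: a tree is height-balanced if, at every node, |h(left) - h(right)| <= 1 (empty subtree has height -1).
Bottom-up per-node check:
  node 12: h_left=-1, h_right=-1, diff=0 [OK], height=0
  node 20: h_left=-1, h_right=-1, diff=0 [OK], height=0
  node 32: h_left=0, h_right=-1, diff=1 [OK], height=1
  node 15: h_left=-1, h_right=1, diff=2 [FAIL (|-1-1|=2 > 1)], height=2
  node 14: h_left=0, h_right=2, diff=2 [FAIL (|0-2|=2 > 1)], height=3
  node 43: h_left=-1, h_right=-1, diff=0 [OK], height=0
  node 39: h_left=3, h_right=0, diff=3 [FAIL (|3-0|=3 > 1)], height=4
Node 15 violates the condition: |-1 - 1| = 2 > 1.
Result: Not balanced


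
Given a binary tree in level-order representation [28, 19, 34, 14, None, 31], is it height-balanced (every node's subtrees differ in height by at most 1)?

Tree (level-order array): [28, 19, 34, 14, None, 31]
Definition: a tree is height-balanced if, at every node, |h(left) - h(right)| <= 1 (empty subtree has height -1).
Bottom-up per-node check:
  node 14: h_left=-1, h_right=-1, diff=0 [OK], height=0
  node 19: h_left=0, h_right=-1, diff=1 [OK], height=1
  node 31: h_left=-1, h_right=-1, diff=0 [OK], height=0
  node 34: h_left=0, h_right=-1, diff=1 [OK], height=1
  node 28: h_left=1, h_right=1, diff=0 [OK], height=2
All nodes satisfy the balance condition.
Result: Balanced


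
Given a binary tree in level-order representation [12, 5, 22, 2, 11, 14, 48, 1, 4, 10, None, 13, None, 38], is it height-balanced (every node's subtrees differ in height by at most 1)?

Tree (level-order array): [12, 5, 22, 2, 11, 14, 48, 1, 4, 10, None, 13, None, 38]
Definition: a tree is height-balanced if, at every node, |h(left) - h(right)| <= 1 (empty subtree has height -1).
Bottom-up per-node check:
  node 1: h_left=-1, h_right=-1, diff=0 [OK], height=0
  node 4: h_left=-1, h_right=-1, diff=0 [OK], height=0
  node 2: h_left=0, h_right=0, diff=0 [OK], height=1
  node 10: h_left=-1, h_right=-1, diff=0 [OK], height=0
  node 11: h_left=0, h_right=-1, diff=1 [OK], height=1
  node 5: h_left=1, h_right=1, diff=0 [OK], height=2
  node 13: h_left=-1, h_right=-1, diff=0 [OK], height=0
  node 14: h_left=0, h_right=-1, diff=1 [OK], height=1
  node 38: h_left=-1, h_right=-1, diff=0 [OK], height=0
  node 48: h_left=0, h_right=-1, diff=1 [OK], height=1
  node 22: h_left=1, h_right=1, diff=0 [OK], height=2
  node 12: h_left=2, h_right=2, diff=0 [OK], height=3
All nodes satisfy the balance condition.
Result: Balanced


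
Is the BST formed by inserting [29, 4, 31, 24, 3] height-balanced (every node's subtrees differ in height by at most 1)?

Tree (level-order array): [29, 4, 31, 3, 24]
Definition: a tree is height-balanced if, at every node, |h(left) - h(right)| <= 1 (empty subtree has height -1).
Bottom-up per-node check:
  node 3: h_left=-1, h_right=-1, diff=0 [OK], height=0
  node 24: h_left=-1, h_right=-1, diff=0 [OK], height=0
  node 4: h_left=0, h_right=0, diff=0 [OK], height=1
  node 31: h_left=-1, h_right=-1, diff=0 [OK], height=0
  node 29: h_left=1, h_right=0, diff=1 [OK], height=2
All nodes satisfy the balance condition.
Result: Balanced


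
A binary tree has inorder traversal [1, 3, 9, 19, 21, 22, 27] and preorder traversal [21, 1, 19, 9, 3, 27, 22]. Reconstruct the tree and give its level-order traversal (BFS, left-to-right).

Inorder:  [1, 3, 9, 19, 21, 22, 27]
Preorder: [21, 1, 19, 9, 3, 27, 22]
Algorithm: preorder visits root first, so consume preorder in order;
for each root, split the current inorder slice at that value into
left-subtree inorder and right-subtree inorder, then recurse.
Recursive splits:
  root=21; inorder splits into left=[1, 3, 9, 19], right=[22, 27]
  root=1; inorder splits into left=[], right=[3, 9, 19]
  root=19; inorder splits into left=[3, 9], right=[]
  root=9; inorder splits into left=[3], right=[]
  root=3; inorder splits into left=[], right=[]
  root=27; inorder splits into left=[22], right=[]
  root=22; inorder splits into left=[], right=[]
Reconstructed level-order: [21, 1, 27, 19, 22, 9, 3]


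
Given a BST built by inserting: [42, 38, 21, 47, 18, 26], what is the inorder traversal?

Tree insertion order: [42, 38, 21, 47, 18, 26]
Tree (level-order array): [42, 38, 47, 21, None, None, None, 18, 26]
Inorder traversal: [18, 21, 26, 38, 42, 47]


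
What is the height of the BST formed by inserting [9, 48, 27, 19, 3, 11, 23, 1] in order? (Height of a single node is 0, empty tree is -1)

Insertion order: [9, 48, 27, 19, 3, 11, 23, 1]
Tree (level-order array): [9, 3, 48, 1, None, 27, None, None, None, 19, None, 11, 23]
Compute height bottom-up (empty subtree = -1):
  height(1) = 1 + max(-1, -1) = 0
  height(3) = 1 + max(0, -1) = 1
  height(11) = 1 + max(-1, -1) = 0
  height(23) = 1 + max(-1, -1) = 0
  height(19) = 1 + max(0, 0) = 1
  height(27) = 1 + max(1, -1) = 2
  height(48) = 1 + max(2, -1) = 3
  height(9) = 1 + max(1, 3) = 4
Height = 4


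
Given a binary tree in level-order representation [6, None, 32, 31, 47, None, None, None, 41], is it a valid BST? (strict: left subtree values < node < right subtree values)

Level-order array: [6, None, 32, 31, 47, None, None, None, 41]
Validate using subtree bounds (lo, hi): at each node, require lo < value < hi,
then recurse left with hi=value and right with lo=value.
Preorder trace (stopping at first violation):
  at node 6 with bounds (-inf, +inf): OK
  at node 32 with bounds (6, +inf): OK
  at node 31 with bounds (6, 32): OK
  at node 47 with bounds (32, +inf): OK
  at node 41 with bounds (47, +inf): VIOLATION
Node 41 violates its bound: not (47 < 41 < +inf).
Result: Not a valid BST


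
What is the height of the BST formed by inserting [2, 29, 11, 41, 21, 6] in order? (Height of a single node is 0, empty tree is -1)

Insertion order: [2, 29, 11, 41, 21, 6]
Tree (level-order array): [2, None, 29, 11, 41, 6, 21]
Compute height bottom-up (empty subtree = -1):
  height(6) = 1 + max(-1, -1) = 0
  height(21) = 1 + max(-1, -1) = 0
  height(11) = 1 + max(0, 0) = 1
  height(41) = 1 + max(-1, -1) = 0
  height(29) = 1 + max(1, 0) = 2
  height(2) = 1 + max(-1, 2) = 3
Height = 3


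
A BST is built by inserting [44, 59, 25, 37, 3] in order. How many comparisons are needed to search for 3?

Search path for 3: 44 -> 25 -> 3
Found: True
Comparisons: 3


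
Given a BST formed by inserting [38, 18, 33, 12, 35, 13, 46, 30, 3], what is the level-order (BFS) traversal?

Tree insertion order: [38, 18, 33, 12, 35, 13, 46, 30, 3]
Tree (level-order array): [38, 18, 46, 12, 33, None, None, 3, 13, 30, 35]
BFS from the root, enqueuing left then right child of each popped node:
  queue [38] -> pop 38, enqueue [18, 46], visited so far: [38]
  queue [18, 46] -> pop 18, enqueue [12, 33], visited so far: [38, 18]
  queue [46, 12, 33] -> pop 46, enqueue [none], visited so far: [38, 18, 46]
  queue [12, 33] -> pop 12, enqueue [3, 13], visited so far: [38, 18, 46, 12]
  queue [33, 3, 13] -> pop 33, enqueue [30, 35], visited so far: [38, 18, 46, 12, 33]
  queue [3, 13, 30, 35] -> pop 3, enqueue [none], visited so far: [38, 18, 46, 12, 33, 3]
  queue [13, 30, 35] -> pop 13, enqueue [none], visited so far: [38, 18, 46, 12, 33, 3, 13]
  queue [30, 35] -> pop 30, enqueue [none], visited so far: [38, 18, 46, 12, 33, 3, 13, 30]
  queue [35] -> pop 35, enqueue [none], visited so far: [38, 18, 46, 12, 33, 3, 13, 30, 35]
Result: [38, 18, 46, 12, 33, 3, 13, 30, 35]


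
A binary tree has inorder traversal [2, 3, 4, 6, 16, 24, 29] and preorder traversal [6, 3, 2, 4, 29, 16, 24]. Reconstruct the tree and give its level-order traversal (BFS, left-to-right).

Inorder:  [2, 3, 4, 6, 16, 24, 29]
Preorder: [6, 3, 2, 4, 29, 16, 24]
Algorithm: preorder visits root first, so consume preorder in order;
for each root, split the current inorder slice at that value into
left-subtree inorder and right-subtree inorder, then recurse.
Recursive splits:
  root=6; inorder splits into left=[2, 3, 4], right=[16, 24, 29]
  root=3; inorder splits into left=[2], right=[4]
  root=2; inorder splits into left=[], right=[]
  root=4; inorder splits into left=[], right=[]
  root=29; inorder splits into left=[16, 24], right=[]
  root=16; inorder splits into left=[], right=[24]
  root=24; inorder splits into left=[], right=[]
Reconstructed level-order: [6, 3, 29, 2, 4, 16, 24]


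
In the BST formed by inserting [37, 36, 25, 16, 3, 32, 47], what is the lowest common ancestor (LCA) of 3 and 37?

Tree insertion order: [37, 36, 25, 16, 3, 32, 47]
Tree (level-order array): [37, 36, 47, 25, None, None, None, 16, 32, 3]
In a BST, the LCA of p=3, q=37 is the first node v on the
root-to-leaf path with p <= v <= q (go left if both < v, right if both > v).
Walk from root:
  at 37: 3 <= 37 <= 37, this is the LCA
LCA = 37


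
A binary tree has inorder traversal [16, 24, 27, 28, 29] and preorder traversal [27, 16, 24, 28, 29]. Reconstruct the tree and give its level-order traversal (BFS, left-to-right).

Inorder:  [16, 24, 27, 28, 29]
Preorder: [27, 16, 24, 28, 29]
Algorithm: preorder visits root first, so consume preorder in order;
for each root, split the current inorder slice at that value into
left-subtree inorder and right-subtree inorder, then recurse.
Recursive splits:
  root=27; inorder splits into left=[16, 24], right=[28, 29]
  root=16; inorder splits into left=[], right=[24]
  root=24; inorder splits into left=[], right=[]
  root=28; inorder splits into left=[], right=[29]
  root=29; inorder splits into left=[], right=[]
Reconstructed level-order: [27, 16, 28, 24, 29]


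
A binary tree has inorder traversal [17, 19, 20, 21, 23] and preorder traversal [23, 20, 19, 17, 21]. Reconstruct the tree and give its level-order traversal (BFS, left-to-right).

Inorder:  [17, 19, 20, 21, 23]
Preorder: [23, 20, 19, 17, 21]
Algorithm: preorder visits root first, so consume preorder in order;
for each root, split the current inorder slice at that value into
left-subtree inorder and right-subtree inorder, then recurse.
Recursive splits:
  root=23; inorder splits into left=[17, 19, 20, 21], right=[]
  root=20; inorder splits into left=[17, 19], right=[21]
  root=19; inorder splits into left=[17], right=[]
  root=17; inorder splits into left=[], right=[]
  root=21; inorder splits into left=[], right=[]
Reconstructed level-order: [23, 20, 19, 21, 17]


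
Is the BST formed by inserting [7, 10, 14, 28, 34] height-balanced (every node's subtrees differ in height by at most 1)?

Tree (level-order array): [7, None, 10, None, 14, None, 28, None, 34]
Definition: a tree is height-balanced if, at every node, |h(left) - h(right)| <= 1 (empty subtree has height -1).
Bottom-up per-node check:
  node 34: h_left=-1, h_right=-1, diff=0 [OK], height=0
  node 28: h_left=-1, h_right=0, diff=1 [OK], height=1
  node 14: h_left=-1, h_right=1, diff=2 [FAIL (|-1-1|=2 > 1)], height=2
  node 10: h_left=-1, h_right=2, diff=3 [FAIL (|-1-2|=3 > 1)], height=3
  node 7: h_left=-1, h_right=3, diff=4 [FAIL (|-1-3|=4 > 1)], height=4
Node 14 violates the condition: |-1 - 1| = 2 > 1.
Result: Not balanced


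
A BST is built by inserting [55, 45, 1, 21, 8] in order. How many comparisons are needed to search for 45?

Search path for 45: 55 -> 45
Found: True
Comparisons: 2


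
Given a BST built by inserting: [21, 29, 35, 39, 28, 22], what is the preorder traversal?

Tree insertion order: [21, 29, 35, 39, 28, 22]
Tree (level-order array): [21, None, 29, 28, 35, 22, None, None, 39]
Preorder traversal: [21, 29, 28, 22, 35, 39]


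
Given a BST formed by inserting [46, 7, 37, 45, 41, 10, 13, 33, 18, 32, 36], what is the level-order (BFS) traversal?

Tree insertion order: [46, 7, 37, 45, 41, 10, 13, 33, 18, 32, 36]
Tree (level-order array): [46, 7, None, None, 37, 10, 45, None, 13, 41, None, None, 33, None, None, 18, 36, None, 32]
BFS from the root, enqueuing left then right child of each popped node:
  queue [46] -> pop 46, enqueue [7], visited so far: [46]
  queue [7] -> pop 7, enqueue [37], visited so far: [46, 7]
  queue [37] -> pop 37, enqueue [10, 45], visited so far: [46, 7, 37]
  queue [10, 45] -> pop 10, enqueue [13], visited so far: [46, 7, 37, 10]
  queue [45, 13] -> pop 45, enqueue [41], visited so far: [46, 7, 37, 10, 45]
  queue [13, 41] -> pop 13, enqueue [33], visited so far: [46, 7, 37, 10, 45, 13]
  queue [41, 33] -> pop 41, enqueue [none], visited so far: [46, 7, 37, 10, 45, 13, 41]
  queue [33] -> pop 33, enqueue [18, 36], visited so far: [46, 7, 37, 10, 45, 13, 41, 33]
  queue [18, 36] -> pop 18, enqueue [32], visited so far: [46, 7, 37, 10, 45, 13, 41, 33, 18]
  queue [36, 32] -> pop 36, enqueue [none], visited so far: [46, 7, 37, 10, 45, 13, 41, 33, 18, 36]
  queue [32] -> pop 32, enqueue [none], visited so far: [46, 7, 37, 10, 45, 13, 41, 33, 18, 36, 32]
Result: [46, 7, 37, 10, 45, 13, 41, 33, 18, 36, 32]


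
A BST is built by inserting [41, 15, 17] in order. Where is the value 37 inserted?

Starting tree (level order): [41, 15, None, None, 17]
Insertion path: 41 -> 15 -> 17
Result: insert 37 as right child of 17
Final tree (level order): [41, 15, None, None, 17, None, 37]


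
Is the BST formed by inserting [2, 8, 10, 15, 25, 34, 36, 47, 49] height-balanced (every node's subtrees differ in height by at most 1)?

Tree (level-order array): [2, None, 8, None, 10, None, 15, None, 25, None, 34, None, 36, None, 47, None, 49]
Definition: a tree is height-balanced if, at every node, |h(left) - h(right)| <= 1 (empty subtree has height -1).
Bottom-up per-node check:
  node 49: h_left=-1, h_right=-1, diff=0 [OK], height=0
  node 47: h_left=-1, h_right=0, diff=1 [OK], height=1
  node 36: h_left=-1, h_right=1, diff=2 [FAIL (|-1-1|=2 > 1)], height=2
  node 34: h_left=-1, h_right=2, diff=3 [FAIL (|-1-2|=3 > 1)], height=3
  node 25: h_left=-1, h_right=3, diff=4 [FAIL (|-1-3|=4 > 1)], height=4
  node 15: h_left=-1, h_right=4, diff=5 [FAIL (|-1-4|=5 > 1)], height=5
  node 10: h_left=-1, h_right=5, diff=6 [FAIL (|-1-5|=6 > 1)], height=6
  node 8: h_left=-1, h_right=6, diff=7 [FAIL (|-1-6|=7 > 1)], height=7
  node 2: h_left=-1, h_right=7, diff=8 [FAIL (|-1-7|=8 > 1)], height=8
Node 36 violates the condition: |-1 - 1| = 2 > 1.
Result: Not balanced


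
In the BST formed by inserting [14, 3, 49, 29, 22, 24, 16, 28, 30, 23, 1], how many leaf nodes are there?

Tree built from: [14, 3, 49, 29, 22, 24, 16, 28, 30, 23, 1]
Tree (level-order array): [14, 3, 49, 1, None, 29, None, None, None, 22, 30, 16, 24, None, None, None, None, 23, 28]
Rule: A leaf has 0 children.
Per-node child counts:
  node 14: 2 child(ren)
  node 3: 1 child(ren)
  node 1: 0 child(ren)
  node 49: 1 child(ren)
  node 29: 2 child(ren)
  node 22: 2 child(ren)
  node 16: 0 child(ren)
  node 24: 2 child(ren)
  node 23: 0 child(ren)
  node 28: 0 child(ren)
  node 30: 0 child(ren)
Matching nodes: [1, 16, 23, 28, 30]
Count of leaf nodes: 5


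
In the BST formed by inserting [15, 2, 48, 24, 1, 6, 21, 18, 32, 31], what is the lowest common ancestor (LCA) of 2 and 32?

Tree insertion order: [15, 2, 48, 24, 1, 6, 21, 18, 32, 31]
Tree (level-order array): [15, 2, 48, 1, 6, 24, None, None, None, None, None, 21, 32, 18, None, 31]
In a BST, the LCA of p=2, q=32 is the first node v on the
root-to-leaf path with p <= v <= q (go left if both < v, right if both > v).
Walk from root:
  at 15: 2 <= 15 <= 32, this is the LCA
LCA = 15


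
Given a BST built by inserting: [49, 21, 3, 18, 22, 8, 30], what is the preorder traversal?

Tree insertion order: [49, 21, 3, 18, 22, 8, 30]
Tree (level-order array): [49, 21, None, 3, 22, None, 18, None, 30, 8]
Preorder traversal: [49, 21, 3, 18, 8, 22, 30]


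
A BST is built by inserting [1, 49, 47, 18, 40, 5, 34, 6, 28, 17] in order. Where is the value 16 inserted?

Starting tree (level order): [1, None, 49, 47, None, 18, None, 5, 40, None, 6, 34, None, None, 17, 28]
Insertion path: 1 -> 49 -> 47 -> 18 -> 5 -> 6 -> 17
Result: insert 16 as left child of 17
Final tree (level order): [1, None, 49, 47, None, 18, None, 5, 40, None, 6, 34, None, None, 17, 28, None, 16]


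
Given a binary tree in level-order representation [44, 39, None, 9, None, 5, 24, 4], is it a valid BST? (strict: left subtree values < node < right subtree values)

Level-order array: [44, 39, None, 9, None, 5, 24, 4]
Validate using subtree bounds (lo, hi): at each node, require lo < value < hi,
then recurse left with hi=value and right with lo=value.
Preorder trace (stopping at first violation):
  at node 44 with bounds (-inf, +inf): OK
  at node 39 with bounds (-inf, 44): OK
  at node 9 with bounds (-inf, 39): OK
  at node 5 with bounds (-inf, 9): OK
  at node 4 with bounds (-inf, 5): OK
  at node 24 with bounds (9, 39): OK
No violation found at any node.
Result: Valid BST


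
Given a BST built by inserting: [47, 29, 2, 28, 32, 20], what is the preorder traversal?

Tree insertion order: [47, 29, 2, 28, 32, 20]
Tree (level-order array): [47, 29, None, 2, 32, None, 28, None, None, 20]
Preorder traversal: [47, 29, 2, 28, 20, 32]


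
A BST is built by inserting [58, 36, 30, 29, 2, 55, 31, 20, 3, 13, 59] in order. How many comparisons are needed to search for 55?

Search path for 55: 58 -> 36 -> 55
Found: True
Comparisons: 3


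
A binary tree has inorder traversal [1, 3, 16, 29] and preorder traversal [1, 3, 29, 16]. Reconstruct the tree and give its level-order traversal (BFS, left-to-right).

Inorder:  [1, 3, 16, 29]
Preorder: [1, 3, 29, 16]
Algorithm: preorder visits root first, so consume preorder in order;
for each root, split the current inorder slice at that value into
left-subtree inorder and right-subtree inorder, then recurse.
Recursive splits:
  root=1; inorder splits into left=[], right=[3, 16, 29]
  root=3; inorder splits into left=[], right=[16, 29]
  root=29; inorder splits into left=[16], right=[]
  root=16; inorder splits into left=[], right=[]
Reconstructed level-order: [1, 3, 29, 16]
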